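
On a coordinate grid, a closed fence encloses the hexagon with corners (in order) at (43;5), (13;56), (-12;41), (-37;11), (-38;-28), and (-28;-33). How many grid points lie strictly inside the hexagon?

4059

By the shoelace formula, twice the signed area is |(43·56 − 13·5) + (13·41 − (-12)·56) + ((-12)·11 − (-37)·41) + ((-37)·(-28) − (-38)·11) + ((-38)·(-33) − (-28)·(-28)) + ((-28)·5 − 43·(-33))| = 8136, so the area is 4068.
The number of boundary lattice points is Σ gcd(|Δx|,|Δy|) = gcd(30,51) + gcd(25,15) + gcd(25,30) + gcd(1,39) + gcd(10,5) + gcd(71,38) = 3+5+5+1+5+1 = 20.
Pick's theorem gives I = A − B/2 + 1 = 4068 − 20/2 + 1 = 4059.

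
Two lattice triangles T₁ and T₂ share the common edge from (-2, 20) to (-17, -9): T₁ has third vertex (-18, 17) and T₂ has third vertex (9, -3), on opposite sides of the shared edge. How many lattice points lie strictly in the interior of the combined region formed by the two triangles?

540

The union is the simple quadrilateral with vertices (-2, 20), (-18, 17), (-17, -9), (9, -3) in order.
The shoelace formula gives twice the area as |((-2)·17 − (-18)·20) + ((-18)·(-9) − (-17)·17) + ((-17)·(-3) − 9·(-9)) + (9·20 − (-2)·(-3))| = 1083, so the area is 541.5.
Along each edge there are gcd(|Δx|,|Δy|)+1 lattice points, so counting each shared vertex once the boundary has gcd(16,3) + gcd(1,26) + gcd(26,6) + gcd(11,23) = 1+1+2+1 = 5.
By Pick's theorem I = A − B/2 + 1 = 541.5 − 5/2 + 1 = 540.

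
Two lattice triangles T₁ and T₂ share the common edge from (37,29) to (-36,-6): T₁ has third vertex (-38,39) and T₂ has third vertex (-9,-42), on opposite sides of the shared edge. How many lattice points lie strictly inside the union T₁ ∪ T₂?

3457

The union is the simple quadrilateral with vertices (37,29), (-38,39), (-36,-6), (-9,-42) in order.
By the shoelace formula, twice the signed area is |(37·39 − (-38)·29) + ((-38)·(-6) − (-36)·39) + ((-36)·(-42) − (-9)·(-6)) + ((-9)·29 − 37·(-42))| = 6928, so the area is 3464.
Summing gcd(|Δx|,|Δy|) over the edges gives the boundary count: gcd(75,10) + gcd(2,45) + gcd(27,36) + gcd(46,71) = 5+1+9+1 = 16.
By Pick's theorem I = A − B/2 + 1 = 3464 − 16/2 + 1 = 3457.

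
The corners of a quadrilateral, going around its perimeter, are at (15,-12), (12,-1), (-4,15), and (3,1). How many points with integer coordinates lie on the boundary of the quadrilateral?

25

The number of boundary lattice points is Σ gcd(|Δx|,|Δy|) = gcd(3,11) + gcd(16,16) + gcd(7,14) + gcd(12,13) = 1+16+7+1 = 25.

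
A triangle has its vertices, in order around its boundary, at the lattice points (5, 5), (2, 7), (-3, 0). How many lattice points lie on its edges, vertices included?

3

The number of boundary lattice points is Σ gcd(|Δx|,|Δy|) = gcd(3,2) + gcd(5,7) + gcd(8,5) = 1+1+1 = 3.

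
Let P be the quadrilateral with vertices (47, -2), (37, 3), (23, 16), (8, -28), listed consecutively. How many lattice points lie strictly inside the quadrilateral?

624

The shoelace formula gives twice the area as |[47·3 − 37·(-2)] + [37·16 − 23·3] + [23·(-28) − 8·16] + [8·(-2) − 47·(-28)]| = 1266, so the area is 633.
The number of boundary lattice points is Σ gcd(|Δx|,|Δy|) = gcd(10,5) + gcd(14,13) + gcd(15,44) + gcd(39,26) = 5+1+1+13 = 20.
Pick's theorem gives I = A − B/2 + 1 = 633 − 20/2 + 1 = 624.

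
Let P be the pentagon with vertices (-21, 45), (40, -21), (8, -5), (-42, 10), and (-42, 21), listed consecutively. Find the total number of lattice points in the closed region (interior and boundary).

1735

By the shoelace formula, twice the signed area is |((-21)·(-21) − 40·45) + (40·(-5) − 8·(-21)) + (8·10 − (-42)·(-5)) + ((-42)·21 − (-42)·10) + ((-42)·45 − (-21)·21)| = 3432, so the area is 1716.
The number of boundary lattice points is Σ gcd(|Δx|,|Δy|) = gcd(61,66) + gcd(32,16) + gcd(50,15) + gcd(0,11) + gcd(21,24) = 1+16+5+11+3 = 36.
Pick's theorem gives I = A − B/2 + 1 = 1716 − 36/2 + 1 = 1699, so the closed region contains I + B = 1699 + 36 = 1735 lattice points.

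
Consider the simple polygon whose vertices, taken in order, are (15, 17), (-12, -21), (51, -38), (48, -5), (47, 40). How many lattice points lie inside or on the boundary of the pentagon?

Using the shoelace formula, 2A = |(15·(-21) − (-12)·17) + ((-12)·(-38) − 51·(-21)) + (51·(-5) − 48·(-38)) + (48·40 − 47·(-5)) + (47·17 − 15·40)| = 5339, so the area is 5339/2.
Along each edge there are gcd(|Δx|,|Δy|)+1 lattice points, so counting each shared vertex once the boundary has gcd(27,38) + gcd(63,17) + gcd(3,33) + gcd(1,45) + gcd(32,23) = 1+1+3+1+1 = 7.
Pick's theorem gives I = A − B/2 + 1 = 5339/2 − 7/2 + 1 = 2667, so the closed region contains I + B = 2667 + 7 = 2674 lattice points.

2674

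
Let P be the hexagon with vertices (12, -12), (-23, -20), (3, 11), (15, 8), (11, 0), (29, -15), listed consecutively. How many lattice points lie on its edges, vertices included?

The number of boundary lattice points is Σ gcd(|Δx|,|Δy|) = gcd(35,8) + gcd(26,31) + gcd(12,3) + gcd(4,8) + gcd(18,15) + gcd(17,3) = 1+1+3+4+3+1 = 13.

13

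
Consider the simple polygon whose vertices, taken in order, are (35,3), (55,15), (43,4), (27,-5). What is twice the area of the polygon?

The shoelace formula gives twice the area as |[35·15 − 55·3] + [55·4 − 43·15] + [43·(-5) − 27·4] + [27·3 − 35·(-5)]| = 132, so the area is 66.

132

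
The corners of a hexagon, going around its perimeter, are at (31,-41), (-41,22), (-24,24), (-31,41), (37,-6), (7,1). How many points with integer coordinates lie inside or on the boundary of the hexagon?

Using the shoelace formula, 2A = |[31·22 − (-41)·(-41)] + [(-41)·24 − (-24)·22] + [(-24)·41 − (-31)·24] + [(-31)·(-6) − 37·41] + [37·1 − 7·(-6)] + [7·(-41) − 31·1]| = 3265, so the area is 3265/2.
Along each edge there are gcd(|Δx|,|Δy|)+1 lattice points, so counting each shared vertex once the boundary has gcd(72,63) + gcd(17,2) + gcd(7,17) + gcd(68,47) + gcd(30,7) + gcd(24,42) = 9+1+1+1+1+6 = 19.
Pick's theorem gives I = A − B/2 + 1 = 3265/2 − 19/2 + 1 = 1624, so the closed region contains I + B = 1624 + 19 = 1643 lattice points.

1643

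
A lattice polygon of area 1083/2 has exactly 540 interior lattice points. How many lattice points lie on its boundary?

5

Pick's theorem gives A = I + B/2 − 1, so B = 2(A − I + 1) = 2(1083/2 − 540 + 1) = 5.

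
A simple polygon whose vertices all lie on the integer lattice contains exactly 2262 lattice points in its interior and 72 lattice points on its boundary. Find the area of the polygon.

Pick's theorem states A = I + B/2 − 1, so A = 2262 + 72/2 − 1 = 2297.

2297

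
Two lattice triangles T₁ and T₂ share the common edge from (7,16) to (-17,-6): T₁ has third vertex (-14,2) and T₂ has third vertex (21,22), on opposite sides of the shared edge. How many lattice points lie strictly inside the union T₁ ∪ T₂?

140

The union is the simple quadrilateral with vertices (7,16), (-14,2), (-17,-6), (21,22) in order.
Using the shoelace formula, 2A = |(7·2 − (-14)·16) + ((-14)·(-6) − (-17)·2) + ((-17)·22 − 21·(-6)) + (21·16 − 7·22)| = 290, so the area is 145.
Summing gcd(|Δx|,|Δy|) over the edges gives the boundary count: gcd(21,14) + gcd(3,8) + gcd(38,28) + gcd(14,6) = 7+1+2+2 = 12.
By Pick's theorem I = A − B/2 + 1 = 145 − 12/2 + 1 = 140.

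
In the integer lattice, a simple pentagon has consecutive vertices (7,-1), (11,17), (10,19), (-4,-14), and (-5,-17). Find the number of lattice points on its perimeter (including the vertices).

Along each edge there are gcd(|Δx|,|Δy|)+1 lattice points, so counting each shared vertex once the boundary has gcd(4,18) + gcd(1,2) + gcd(14,33) + gcd(1,3) + gcd(12,16) = 2+1+1+1+4 = 9.

9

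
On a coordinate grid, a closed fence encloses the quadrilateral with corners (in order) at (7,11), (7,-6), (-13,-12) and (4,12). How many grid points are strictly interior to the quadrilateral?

205

By the shoelace formula, twice the signed area is |(7·(-6) − 7·11) + (7·(-12) − (-13)·(-6)) + ((-13)·12 − 4·(-12)) + (4·11 − 7·12)| = 429, so the area is 214.5.
The number of boundary lattice points is Σ gcd(|Δx|,|Δy|) = gcd(0,17) + gcd(20,6) + gcd(17,24) + gcd(3,1) = 17+2+1+1 = 21.
By Pick's theorem A = I + B/2 − 1, so I = 214.5 − 21/2 + 1 = 205.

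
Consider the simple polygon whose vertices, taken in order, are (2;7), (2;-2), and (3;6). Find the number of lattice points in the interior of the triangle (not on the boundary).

0

By the shoelace formula, twice the signed area is |[2·(-2) − 2·7] + [2·6 − 3·(-2)] + [3·7 − 2·6]| = 9, so the area is 9/2.
Along each edge there are gcd(|Δx|,|Δy|)+1 lattice points, so counting each shared vertex once the boundary has gcd(0,9) + gcd(1,8) + gcd(1,1) = 9+1+1 = 11.
Pick's theorem gives I = A − B/2 + 1 = 9/2 − 11/2 + 1 = 0.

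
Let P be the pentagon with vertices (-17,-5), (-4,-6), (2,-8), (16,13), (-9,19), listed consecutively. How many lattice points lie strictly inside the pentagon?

The shoelace formula gives twice the area as |[(-17)·(-6) − (-4)·(-5)] + [(-4)·(-8) − 2·(-6)] + [2·13 − 16·(-8)] + [16·19 − (-9)·13] + [(-9)·(-5) − (-17)·19]| = 1069, so the area is 534.5.
The number of boundary lattice points is Σ gcd(|Δx|,|Δy|) = gcd(13,1) + gcd(6,2) + gcd(14,21) + gcd(25,6) + gcd(8,24) = 1+2+7+1+8 = 19.
By Pick's theorem A = I + B/2 − 1, so I = 534.5 − 19/2 + 1 = 526.

526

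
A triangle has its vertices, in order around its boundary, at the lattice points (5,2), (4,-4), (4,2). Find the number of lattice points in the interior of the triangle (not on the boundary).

Using the shoelace formula, 2A = |(5·(-4) − 4·2) + (4·2 − 4·(-4)) + (4·2 − 5·2)| = 6, so the area is 3.
Along each edge there are gcd(|Δx|,|Δy|)+1 lattice points, so counting each shared vertex once the boundary has gcd(1,6) + gcd(0,6) + gcd(1,0) = 1+6+1 = 8.
Pick's theorem gives I = A − B/2 + 1 = 3 − 8/2 + 1 = 0.

0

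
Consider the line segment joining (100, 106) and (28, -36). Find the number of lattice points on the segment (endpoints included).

3

The number of lattice points on a segment between lattice points is gcd(|Δx|,|Δy|) + 1 = gcd(72,142) + 1 = 2 + 1 = 3.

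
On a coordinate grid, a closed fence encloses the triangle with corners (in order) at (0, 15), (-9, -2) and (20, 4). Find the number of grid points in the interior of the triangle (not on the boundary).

219

By the shoelace formula, twice the signed area is |(0·(-2) − (-9)·15) + ((-9)·4 − 20·(-2)) + (20·15 − 0·4)| = 439, so the area is 439/2.
The number of boundary lattice points is Σ gcd(|Δx|,|Δy|) = gcd(9,17) + gcd(29,6) + gcd(20,11) = 1+1+1 = 3.
By Pick's theorem A = I + B/2 − 1, so I = 439/2 − 3/2 + 1 = 219.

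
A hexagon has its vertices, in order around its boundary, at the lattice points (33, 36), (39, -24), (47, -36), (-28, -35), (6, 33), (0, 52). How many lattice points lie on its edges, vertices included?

The number of boundary lattice points is Σ gcd(|Δx|,|Δy|) = gcd(6,60) + gcd(8,12) + gcd(75,1) + gcd(34,68) + gcd(6,19) + gcd(33,16) = 6+4+1+34+1+1 = 47.

47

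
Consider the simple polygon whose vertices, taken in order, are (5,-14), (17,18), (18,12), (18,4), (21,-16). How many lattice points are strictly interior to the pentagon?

Using the shoelace formula, 2A = |(5·18 − 17·(-14)) + (17·12 − 18·18) + (18·4 − 18·12) + (18·(-16) − 21·4) + (21·(-14) − 5·(-16))| = 522, so the area is 261.
Summing gcd(|Δx|,|Δy|) over the edges gives the boundary count: gcd(12,32) + gcd(1,6) + gcd(0,8) + gcd(3,20) + gcd(16,2) = 4+1+8+1+2 = 16.
Pick's theorem gives I = A − B/2 + 1 = 261 − 16/2 + 1 = 254.

254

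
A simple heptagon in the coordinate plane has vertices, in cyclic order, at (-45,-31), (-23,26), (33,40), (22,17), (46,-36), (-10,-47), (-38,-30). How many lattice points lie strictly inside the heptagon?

4858

Using the shoelace formula, 2A = |[(-45)·26 − (-23)·(-31)] + [(-23)·40 − 33·26] + [33·17 − 22·40] + [22·(-36) − 46·17] + [46·(-47) − (-10)·(-36)] + [(-10)·(-30) − (-38)·(-47)] + [(-38)·(-31) − (-45)·(-30)]| = 9734, so the area is 4867.
Along each edge there are gcd(|Δx|,|Δy|)+1 lattice points, so counting each shared vertex once the boundary has gcd(22,57) + gcd(56,14) + gcd(11,23) + gcd(24,53) + gcd(56,11) + gcd(28,17) + gcd(7,1) = 1+14+1+1+1+1+1 = 20.
Pick's theorem gives I = A − B/2 + 1 = 4867 − 20/2 + 1 = 4858.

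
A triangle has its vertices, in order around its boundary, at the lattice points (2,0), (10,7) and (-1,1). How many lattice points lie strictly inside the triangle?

By the shoelace formula, twice the signed area is |(2·7 − 10·0) + (10·1 − (-1)·7) + ((-1)·0 − 2·1)| = 29, so the area is 14.5.
Along each edge there are gcd(|Δx|,|Δy|)+1 lattice points, so counting each shared vertex once the boundary has gcd(8,7) + gcd(11,6) + gcd(3,1) = 1+1+1 = 3.
Pick's theorem gives I = A − B/2 + 1 = 14.5 − 3/2 + 1 = 14.

14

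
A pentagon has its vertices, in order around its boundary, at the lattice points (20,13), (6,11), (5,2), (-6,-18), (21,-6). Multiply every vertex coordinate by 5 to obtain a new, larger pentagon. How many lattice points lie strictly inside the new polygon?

By the shoelace formula, twice the signed area is |(20·11 − 6·13) + (6·2 − 5·11) + (5·(-18) − (-6)·2) + ((-6)·(-6) − 21·(-18)) + (21·13 − 20·(-6))| = 828, so the area is 414.
Summing gcd(|Δx|,|Δy|) over the edges gives the boundary count: gcd(14,2) + gcd(1,9) + gcd(11,20) + gcd(27,12) + gcd(1,19) = 2+1+1+3+1 = 8.
Scaling by 5 multiplies the area by 5² = 25 (so the new area is 10350) and multiplies the boundary lattice-point count by 5, giving 40.
By Pick's theorem, the interior count of the dilated polygon is 10350 − 40/2 + 1 = 10331.

10331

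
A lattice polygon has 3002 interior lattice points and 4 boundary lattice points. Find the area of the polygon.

By Pick's theorem, A = I + B/2 − 1 = 3002 + 4/2 − 1 = 3003.

3003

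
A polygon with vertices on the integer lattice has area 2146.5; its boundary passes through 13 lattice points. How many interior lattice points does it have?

From Pick's theorem, I = A − B/2 + 1 = 2146.5 − 13/2 + 1 = 2141.

2141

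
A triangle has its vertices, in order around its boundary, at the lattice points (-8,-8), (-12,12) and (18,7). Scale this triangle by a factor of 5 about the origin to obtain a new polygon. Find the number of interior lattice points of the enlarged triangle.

The shoelace formula gives twice the area as |[(-8)·12 − (-12)·(-8)] + [(-12)·7 − 18·12] + [18·(-8) − (-8)·7]| = 580, so the area is 290.
Along each edge there are gcd(|Δx|,|Δy|)+1 lattice points, so counting each shared vertex once the boundary has gcd(4,20) + gcd(30,5) + gcd(26,15) = 4+5+1 = 10.
Scaling by 5 multiplies the area by 5² = 25 (so the new area is 7250) and multiplies the boundary lattice-point count by 5, giving 50.
By Pick's theorem, the interior count of the dilated polygon is 7250 − 50/2 + 1 = 7226.

7226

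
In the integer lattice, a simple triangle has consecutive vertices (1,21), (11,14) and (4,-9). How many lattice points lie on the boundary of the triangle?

5

Summing gcd(|Δx|,|Δy|) over the edges gives the boundary count: gcd(10,7) + gcd(7,23) + gcd(3,30) = 1+1+3 = 5.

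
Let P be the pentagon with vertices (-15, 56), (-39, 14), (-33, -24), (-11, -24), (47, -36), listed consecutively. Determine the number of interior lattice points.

3742

By the shoelace formula, twice the signed area is |((-15)·14 − (-39)·56) + ((-39)·(-24) − (-33)·14) + ((-33)·(-24) − (-11)·(-24)) + ((-11)·(-36) − 47·(-24)) + (47·56 − (-15)·(-36))| = 7516, so the area is 3758.
Along each edge there are gcd(|Δx|,|Δy|)+1 lattice points, so counting each shared vertex once the boundary has gcd(24,42) + gcd(6,38) + gcd(22,0) + gcd(58,12) + gcd(62,92) = 6+2+22+2+2 = 34.
Pick's theorem gives I = A − B/2 + 1 = 3758 − 34/2 + 1 = 3742.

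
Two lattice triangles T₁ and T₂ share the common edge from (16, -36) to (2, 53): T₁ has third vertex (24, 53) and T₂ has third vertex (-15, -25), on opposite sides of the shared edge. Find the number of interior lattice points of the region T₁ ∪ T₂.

2270

The union is the simple quadrilateral with vertices (16, -36), (24, 53), (2, 53), (-15, -25) in order.
The shoelace formula gives twice the area as |[16·53 − 24·(-36)] + [24·53 − 2·53] + [2·(-25) − (-15)·53] + [(-15)·(-36) − 16·(-25)]| = 4563, so the area is 2281.5.
The number of boundary lattice points is Σ gcd(|Δx|,|Δy|) = gcd(8,89) + gcd(22,0) + gcd(17,78) + gcd(31,11) = 1+22+1+1 = 25.
By Pick's theorem I = A − B/2 + 1 = 2281.5 − 25/2 + 1 = 2270.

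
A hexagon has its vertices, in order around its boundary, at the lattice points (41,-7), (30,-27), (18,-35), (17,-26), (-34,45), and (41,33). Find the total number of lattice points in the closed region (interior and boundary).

3056

By the shoelace formula, twice the signed area is |(41·(-27) − 30·(-7)) + (30·(-35) − 18·(-27)) + (18·(-26) − 17·(-35)) + (17·45 − (-34)·(-26)) + ((-34)·33 − 41·45) + (41·(-7) − 41·33)| = 6060, so the area is 3030.
Summing gcd(|Δx|,|Δy|) over the edges gives the boundary count: gcd(11,20) + gcd(12,8) + gcd(1,9) + gcd(51,71) + gcd(75,12) + gcd(0,40) = 1+4+1+1+3+40 = 50.
Pick's theorem gives I = A − B/2 + 1 = 3030 − 50/2 + 1 = 3006, so the closed region contains I + B = 3006 + 50 = 3056 lattice points.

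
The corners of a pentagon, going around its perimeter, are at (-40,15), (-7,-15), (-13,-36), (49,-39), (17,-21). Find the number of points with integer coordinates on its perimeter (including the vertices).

Along each edge there are gcd(|Δx|,|Δy|)+1 lattice points, so counting each shared vertex once the boundary has gcd(33,30) + gcd(6,21) + gcd(62,3) + gcd(32,18) + gcd(57,36) = 3+3+1+2+3 = 12.

12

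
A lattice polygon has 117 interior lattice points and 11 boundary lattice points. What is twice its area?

243

Pick's theorem states A = I + B/2 − 1, so A = 117 + 11/2 − 1 = 243/2.
Hence 2A = 243.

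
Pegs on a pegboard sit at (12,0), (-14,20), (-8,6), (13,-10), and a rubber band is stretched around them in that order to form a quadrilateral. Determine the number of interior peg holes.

Using the shoelace formula, 2A = |(12·20 − (-14)·0) + ((-14)·6 − (-8)·20) + ((-8)·(-10) − 13·6) + (13·0 − 12·(-10))| = 438, so the area is 219.
Summing gcd(|Δx|,|Δy|) over the edges gives the boundary count: gcd(26,20) + gcd(6,14) + gcd(21,16) + gcd(1,10) = 2+2+1+1 = 6.
Pick's theorem gives I = A − B/2 + 1 = 219 − 6/2 + 1 = 217.

217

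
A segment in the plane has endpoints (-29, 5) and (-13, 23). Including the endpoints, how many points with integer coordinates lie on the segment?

The number of lattice points on a segment between lattice points is gcd(|Δx|,|Δy|) + 1 = gcd(16,18) + 1 = 2 + 1 = 3.

3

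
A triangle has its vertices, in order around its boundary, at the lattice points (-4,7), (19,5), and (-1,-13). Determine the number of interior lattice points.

226

By the shoelace formula, twice the signed area is |[(-4)·5 − 19·7] + [19·(-13) − (-1)·5] + [(-1)·7 − (-4)·(-13)]| = 454, so the area is 227.
The number of boundary lattice points is Σ gcd(|Δx|,|Δy|) = gcd(23,2) + gcd(20,18) + gcd(3,20) = 1+2+1 = 4.
By Pick's theorem A = I + B/2 − 1, so I = 227 − 4/2 + 1 = 226.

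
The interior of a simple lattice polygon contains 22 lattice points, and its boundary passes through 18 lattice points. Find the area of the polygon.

Pick's theorem states A = I + B/2 − 1, so A = 22 + 18/2 − 1 = 30.

30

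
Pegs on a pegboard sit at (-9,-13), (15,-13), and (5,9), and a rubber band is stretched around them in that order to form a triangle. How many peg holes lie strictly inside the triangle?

251

Using the shoelace formula, 2A = |((-9)·(-13) − 15·(-13)) + (15·9 − 5·(-13)) + (5·(-13) − (-9)·9)| = 528, so the area is 264.
Summing gcd(|Δx|,|Δy|) over the edges gives the boundary count: gcd(24,0) + gcd(10,22) + gcd(14,22) = 24+2+2 = 28.
By Pick's theorem A = I + B/2 − 1, so I = 264 − 28/2 + 1 = 251.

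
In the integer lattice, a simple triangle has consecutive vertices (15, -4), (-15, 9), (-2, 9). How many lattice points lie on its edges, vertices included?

Along each edge there are gcd(|Δx|,|Δy|)+1 lattice points, so counting each shared vertex once the boundary has gcd(30,13) + gcd(13,0) + gcd(17,13) = 1+13+1 = 15.

15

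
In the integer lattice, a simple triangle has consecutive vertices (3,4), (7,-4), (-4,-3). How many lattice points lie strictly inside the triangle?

The shoelace formula gives twice the area as |(3·(-4) − 7·4) + (7·(-3) − (-4)·(-4)) + ((-4)·4 − 3·(-3))| = 84, so the area is 42.
Along each edge there are gcd(|Δx|,|Δy|)+1 lattice points, so counting each shared vertex once the boundary has gcd(4,8) + gcd(11,1) + gcd(7,7) = 4+1+7 = 12.
Pick's theorem gives I = A − B/2 + 1 = 42 − 12/2 + 1 = 37.

37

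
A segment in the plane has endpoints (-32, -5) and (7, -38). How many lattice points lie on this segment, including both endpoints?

4

The number of lattice points on a segment between lattice points is gcd(|Δx|,|Δy|) + 1 = gcd(39,33) + 1 = 3 + 1 = 4.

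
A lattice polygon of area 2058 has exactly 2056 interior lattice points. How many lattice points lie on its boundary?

Pick's theorem gives A = I + B/2 − 1, so B = 2(A − I + 1) = 2(2058 − 2056 + 1) = 6.

6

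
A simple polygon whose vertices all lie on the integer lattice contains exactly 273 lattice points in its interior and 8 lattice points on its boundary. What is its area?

By Pick's theorem, A = I + B/2 − 1 = 273 + 8/2 − 1 = 276.

276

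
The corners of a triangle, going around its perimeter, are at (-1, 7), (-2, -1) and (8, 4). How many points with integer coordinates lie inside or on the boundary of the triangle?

Using the shoelace formula, 2A = |[(-1)·(-1) − (-2)·7] + [(-2)·4 − 8·(-1)] + [8·7 − (-1)·4]| = 75, so the area is 37.5.
Along each edge there are gcd(|Δx|,|Δy|)+1 lattice points, so counting each shared vertex once the boundary has gcd(1,8) + gcd(10,5) + gcd(9,3) = 1+5+3 = 9.
Pick's theorem gives I = A − B/2 + 1 = 37.5 − 9/2 + 1 = 34, so the closed region contains I + B = 34 + 9 = 43 lattice points.

43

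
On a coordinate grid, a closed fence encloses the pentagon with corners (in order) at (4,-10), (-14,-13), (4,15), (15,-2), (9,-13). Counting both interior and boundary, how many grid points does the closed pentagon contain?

By the shoelace formula, twice the signed area is |(4·(-13) − (-14)·(-10)) + ((-14)·15 − 4·(-13)) + (4·(-2) − 15·15) + (15·(-13) − 9·(-2)) + (9·(-10) − 4·(-13))| = 798, so the area is 399.
Along each edge there are gcd(|Δx|,|Δy|)+1 lattice points, so counting each shared vertex once the boundary has gcd(18,3) + gcd(18,28) + gcd(11,17) + gcd(6,11) + gcd(5,3) = 3+2+1+1+1 = 8.
Pick's theorem gives I = A − B/2 + 1 = 399 − 8/2 + 1 = 396, so the closed region contains I + B = 396 + 8 = 404 lattice points.

404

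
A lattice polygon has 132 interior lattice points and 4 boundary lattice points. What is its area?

Pick's theorem states A = I + B/2 − 1, so A = 132 + 4/2 − 1 = 133.

133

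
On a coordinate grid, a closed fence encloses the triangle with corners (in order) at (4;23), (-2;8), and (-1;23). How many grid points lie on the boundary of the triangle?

9

The number of boundary lattice points is Σ gcd(|Δx|,|Δy|) = gcd(6,15) + gcd(1,15) + gcd(5,0) = 3+1+5 = 9.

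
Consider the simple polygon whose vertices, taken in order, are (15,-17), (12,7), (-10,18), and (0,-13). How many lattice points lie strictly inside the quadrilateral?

The shoelace formula gives twice the area as |(15·7 − 12·(-17)) + (12·18 − (-10)·7) + ((-10)·(-13) − 0·18) + (0·(-17) − 15·(-13))| = 920, so the area is 460.
Summing gcd(|Δx|,|Δy|) over the edges gives the boundary count: gcd(3,24) + gcd(22,11) + gcd(10,31) + gcd(15,4) = 3+11+1+1 = 16.
By Pick's theorem A = I + B/2 − 1, so I = 460 − 16/2 + 1 = 453.

453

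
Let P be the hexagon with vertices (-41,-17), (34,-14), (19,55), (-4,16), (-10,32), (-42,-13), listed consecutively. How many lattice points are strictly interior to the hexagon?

2745

The shoelace formula gives twice the area as |((-41)·(-14) − 34·(-17)) + (34·55 − 19·(-14)) + (19·16 − (-4)·55) + ((-4)·32 − (-10)·16) + ((-10)·(-13) − (-42)·32) + ((-42)·(-17) − (-41)·(-13))| = 5499, so the area is 2749.5.
The number of boundary lattice points is Σ gcd(|Δx|,|Δy|) = gcd(75,3) + gcd(15,69) + gcd(23,39) + gcd(6,16) + gcd(32,45) + gcd(1,4) = 3+3+1+2+1+1 = 11.
By Pick's theorem A = I + B/2 − 1, so I = 2749.5 − 11/2 + 1 = 2745.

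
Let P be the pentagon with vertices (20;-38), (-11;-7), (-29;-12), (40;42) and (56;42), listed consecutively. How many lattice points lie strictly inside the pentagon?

Using the shoelace formula, 2A = |(20·(-7) − (-11)·(-38)) + ((-11)·(-12) − (-29)·(-7)) + ((-29)·42 − 40·(-12)) + (40·42 − 56·42) + (56·(-38) − 20·42)| = 5007, so the area is 2503.5.
Summing gcd(|Δx|,|Δy|) over the edges gives the boundary count: gcd(31,31) + gcd(18,5) + gcd(69,54) + gcd(16,0) + gcd(36,80) = 31+1+3+16+4 = 55.
Pick's theorem gives I = A − B/2 + 1 = 2503.5 − 55/2 + 1 = 2477.

2477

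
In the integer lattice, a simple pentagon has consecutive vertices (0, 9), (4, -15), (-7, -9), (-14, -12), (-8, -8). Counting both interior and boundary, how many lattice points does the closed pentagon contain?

By the shoelace formula, twice the signed area is |[0·(-15) − 4·9] + [4·(-9) − (-7)·(-15)] + [(-7)·(-12) − (-14)·(-9)] + [(-14)·(-8) − (-8)·(-12)] + [(-8)·9 − 0·(-8)]| = 275, so the area is 275/2.
The number of boundary lattice points is Σ gcd(|Δx|,|Δy|) = gcd(4,24) + gcd(11,6) + gcd(7,3) + gcd(6,4) + gcd(8,17) = 4+1+1+2+1 = 9.
Pick's theorem gives I = A − B/2 + 1 = 275/2 − 9/2 + 1 = 134, so the closed region contains I + B = 134 + 9 = 143 lattice points.

143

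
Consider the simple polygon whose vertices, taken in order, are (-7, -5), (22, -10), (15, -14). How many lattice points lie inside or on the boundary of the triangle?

78

The shoelace formula gives twice the area as |[(-7)·(-10) − 22·(-5)] + [22·(-14) − 15·(-10)] + [15·(-5) − (-7)·(-14)]| = 151, so the area is 151/2.
The number of boundary lattice points is Σ gcd(|Δx|,|Δy|) = gcd(29,5) + gcd(7,4) + gcd(22,9) = 1+1+1 = 3.
Pick's theorem gives I = A − B/2 + 1 = 151/2 − 3/2 + 1 = 75, so the closed region contains I + B = 75 + 3 = 78 lattice points.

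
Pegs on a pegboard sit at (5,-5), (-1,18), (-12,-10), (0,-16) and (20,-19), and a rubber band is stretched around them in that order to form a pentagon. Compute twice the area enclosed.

Using the shoelace formula, 2A = |(5·18 − (-1)·(-5)) + ((-1)·(-10) − (-12)·18) + ((-12)·(-16) − 0·(-10)) + (0·(-19) − 20·(-16)) + (20·(-5) − 5·(-19))| = 818, so the area is 409.

818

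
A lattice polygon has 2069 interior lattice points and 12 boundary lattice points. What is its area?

2074

Pick's theorem states A = I + B/2 − 1, so A = 2069 + 12/2 − 1 = 2074.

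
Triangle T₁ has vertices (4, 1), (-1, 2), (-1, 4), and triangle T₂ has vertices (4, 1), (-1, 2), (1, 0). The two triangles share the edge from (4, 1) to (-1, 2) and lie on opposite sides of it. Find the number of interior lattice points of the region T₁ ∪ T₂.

7

The union is the simple quadrilateral with vertices (4, 1), (-1, 4), (-1, 2), (1, 0) in order.
By the shoelace formula, twice the signed area is |(4·4 − (-1)·1) + ((-1)·2 − (-1)·4) + ((-1)·0 − 1·2) + (1·1 − 4·0)| = 18, so the area is 9.
Along each edge there are gcd(|Δx|,|Δy|)+1 lattice points, so counting each shared vertex once the boundary has gcd(5,3) + gcd(0,2) + gcd(2,2) + gcd(3,1) = 1+2+2+1 = 6.
By Pick's theorem I = A − B/2 + 1 = 9 − 6/2 + 1 = 7.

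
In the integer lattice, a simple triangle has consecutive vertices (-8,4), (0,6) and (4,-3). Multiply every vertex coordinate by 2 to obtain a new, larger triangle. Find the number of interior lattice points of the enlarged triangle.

157

Using the shoelace formula, 2A = |[(-8)·6 − 0·4] + [0·(-3) − 4·6] + [4·4 − (-8)·(-3)]| = 80, so the area is 40.
The number of boundary lattice points is Σ gcd(|Δx|,|Δy|) = gcd(8,2) + gcd(4,9) + gcd(12,7) = 2+1+1 = 4.
Scaling by 2 multiplies the area by 2² = 4 (so the new area is 160) and multiplies the boundary lattice-point count by 2, giving 8.
By Pick's theorem, the interior count of the dilated polygon is 160 − 8/2 + 1 = 157.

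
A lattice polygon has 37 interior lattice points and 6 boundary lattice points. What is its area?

39

By Pick's theorem, A = I + B/2 − 1 = 37 + 6/2 − 1 = 39.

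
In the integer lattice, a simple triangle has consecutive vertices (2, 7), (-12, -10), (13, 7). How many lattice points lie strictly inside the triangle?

The shoelace formula gives twice the area as |[2·(-10) − (-12)·7] + [(-12)·7 − 13·(-10)] + [13·7 − 2·7]| = 187, so the area is 93.5.
The number of boundary lattice points is Σ gcd(|Δx|,|Δy|) = gcd(14,17) + gcd(25,17) + gcd(11,0) = 1+1+11 = 13.
Pick's theorem gives I = A − B/2 + 1 = 93.5 − 13/2 + 1 = 88.

88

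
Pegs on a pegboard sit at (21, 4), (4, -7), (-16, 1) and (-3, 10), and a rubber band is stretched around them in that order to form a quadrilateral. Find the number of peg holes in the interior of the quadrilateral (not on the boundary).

320

The shoelace formula gives twice the area as |[21·(-7) − 4·4] + [4·1 − (-16)·(-7)] + [(-16)·10 − (-3)·1] + [(-3)·4 − 21·10]| = 650, so the area is 325.
Along each edge there are gcd(|Δx|,|Δy|)+1 lattice points, so counting each shared vertex once the boundary has gcd(17,11) + gcd(20,8) + gcd(13,9) + gcd(24,6) = 1+4+1+6 = 12.
Pick's theorem gives I = A − B/2 + 1 = 325 − 12/2 + 1 = 320.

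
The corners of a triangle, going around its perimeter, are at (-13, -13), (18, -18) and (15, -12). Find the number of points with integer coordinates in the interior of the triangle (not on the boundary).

The shoelace formula gives twice the area as |[(-13)·(-18) − 18·(-13)] + [18·(-12) − 15·(-18)] + [15·(-13) − (-13)·(-12)]| = 171, so the area is 171/2.
The number of boundary lattice points is Σ gcd(|Δx|,|Δy|) = gcd(31,5) + gcd(3,6) + gcd(28,1) = 1+3+1 = 5.
By Pick's theorem A = I + B/2 − 1, so I = 171/2 − 5/2 + 1 = 84.

84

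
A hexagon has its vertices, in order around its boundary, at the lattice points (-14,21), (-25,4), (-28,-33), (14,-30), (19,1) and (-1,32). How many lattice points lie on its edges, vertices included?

Along each edge there are gcd(|Δx|,|Δy|)+1 lattice points, so counting each shared vertex once the boundary has gcd(11,17) + gcd(3,37) + gcd(42,3) + gcd(5,31) + gcd(20,31) + gcd(13,11) = 1+1+3+1+1+1 = 8.

8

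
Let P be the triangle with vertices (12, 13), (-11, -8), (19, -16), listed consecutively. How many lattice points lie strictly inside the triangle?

The shoelace formula gives twice the area as |(12·(-8) − (-11)·13) + ((-11)·(-16) − 19·(-8)) + (19·13 − 12·(-16))| = 814, so the area is 407.
The number of boundary lattice points is Σ gcd(|Δx|,|Δy|) = gcd(23,21) + gcd(30,8) + gcd(7,29) = 1+2+1 = 4.
Pick's theorem gives I = A − B/2 + 1 = 407 − 4/2 + 1 = 406.

406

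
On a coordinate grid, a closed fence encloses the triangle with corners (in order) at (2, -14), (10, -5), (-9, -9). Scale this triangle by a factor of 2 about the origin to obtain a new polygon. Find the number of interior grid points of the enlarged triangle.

276

Using the shoelace formula, 2A = |(2·(-5) − 10·(-14)) + (10·(-9) − (-9)·(-5)) + ((-9)·(-14) − 2·(-9))| = 139, so the area is 69.5.
Summing gcd(|Δx|,|Δy|) over the edges gives the boundary count: gcd(8,9) + gcd(19,4) + gcd(11,5) = 1+1+1 = 3.
Scaling by 2 multiplies the area by 2² = 4 (so the new area is 278) and multiplies the boundary lattice-point count by 2, giving 6.
By Pick's theorem, the interior count of the dilated polygon is 278 − 6/2 + 1 = 276.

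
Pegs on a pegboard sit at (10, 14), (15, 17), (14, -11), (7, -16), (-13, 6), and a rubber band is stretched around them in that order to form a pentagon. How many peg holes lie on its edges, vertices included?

The number of boundary lattice points is Σ gcd(|Δx|,|Δy|) = gcd(5,3) + gcd(1,28) + gcd(7,5) + gcd(20,22) + gcd(23,8) = 1+1+1+2+1 = 6.

6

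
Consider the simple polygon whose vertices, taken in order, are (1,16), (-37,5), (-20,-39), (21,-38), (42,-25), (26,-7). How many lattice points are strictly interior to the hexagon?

2782

Using the shoelace formula, 2A = |[1·5 − (-37)·16] + [(-37)·(-39) − (-20)·5] + [(-20)·(-38) − 21·(-39)] + [21·(-25) − 42·(-38)] + [42·(-7) − 26·(-25)] + [26·16 − 1·(-7)]| = 5569, so the area is 2784.5.
Summing gcd(|Δx|,|Δy|) over the edges gives the boundary count: gcd(38,11) + gcd(17,44) + gcd(41,1) + gcd(21,13) + gcd(16,18) + gcd(25,23) = 1+1+1+1+2+1 = 7.
By Pick's theorem A = I + B/2 − 1, so I = 2784.5 − 7/2 + 1 = 2782.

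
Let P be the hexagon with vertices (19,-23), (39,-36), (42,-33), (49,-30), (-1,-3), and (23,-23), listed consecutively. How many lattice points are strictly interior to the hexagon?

The shoelace formula gives twice the area as |(19·(-36) − 39·(-23)) + (39·(-33) − 42·(-36)) + (42·(-30) − 49·(-33)) + (49·(-3) − (-1)·(-30)) + ((-1)·(-23) − 23·(-3)) + (23·(-23) − 19·(-23))| = 618, so the area is 309.
The number of boundary lattice points is Σ gcd(|Δx|,|Δy|) = gcd(20,13) + gcd(3,3) + gcd(7,3) + gcd(50,27) + gcd(24,20) + gcd(4,0) = 1+3+1+1+4+4 = 14.
Pick's theorem gives I = A − B/2 + 1 = 309 − 14/2 + 1 = 303.

303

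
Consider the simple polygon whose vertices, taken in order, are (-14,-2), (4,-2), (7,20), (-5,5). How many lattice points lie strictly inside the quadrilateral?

162

By the shoelace formula, twice the signed area is |((-14)·(-2) − 4·(-2)) + (4·20 − 7·(-2)) + (7·5 − (-5)·20) + ((-5)·(-2) − (-14)·5)| = 345, so the area is 172.5.
Along each edge there are gcd(|Δx|,|Δy|)+1 lattice points, so counting each shared vertex once the boundary has gcd(18,0) + gcd(3,22) + gcd(12,15) + gcd(9,7) = 18+1+3+1 = 23.
By Pick's theorem A = I + B/2 − 1, so I = 172.5 − 23/2 + 1 = 162.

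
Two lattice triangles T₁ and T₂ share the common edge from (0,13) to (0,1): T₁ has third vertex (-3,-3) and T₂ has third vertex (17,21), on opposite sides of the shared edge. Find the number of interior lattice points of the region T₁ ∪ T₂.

The union is the simple quadrilateral with vertices (0,13), (-3,-3), (0,1), (17,21) in order.
Using the shoelace formula, 2A = |(0·(-3) − (-3)·13) + ((-3)·1 − 0·(-3)) + (0·21 − 17·1) + (17·13 − 0·21)| = 240, so the area is 120.
Summing gcd(|Δx|,|Δy|) over the edges gives the boundary count: gcd(3,16) + gcd(3,4) + gcd(17,20) + gcd(17,8) = 1+1+1+1 = 4.
By Pick's theorem I = A − B/2 + 1 = 120 − 4/2 + 1 = 119.

119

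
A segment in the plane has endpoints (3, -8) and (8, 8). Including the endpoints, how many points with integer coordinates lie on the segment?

The number of lattice points on a segment between lattice points is gcd(|Δx|,|Δy|) + 1 = gcd(5,16) + 1 = 1 + 1 = 2.

2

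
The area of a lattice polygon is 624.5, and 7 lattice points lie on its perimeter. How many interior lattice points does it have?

622

From Pick's theorem, I = A − B/2 + 1 = 624.5 − 7/2 + 1 = 622.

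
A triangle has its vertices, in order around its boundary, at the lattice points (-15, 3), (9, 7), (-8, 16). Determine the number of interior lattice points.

140

The shoelace formula gives twice the area as |[(-15)·7 − 9·3] + [9·16 − (-8)·7] + [(-8)·3 − (-15)·16]| = 284, so the area is 142.
Summing gcd(|Δx|,|Δy|) over the edges gives the boundary count: gcd(24,4) + gcd(17,9) + gcd(7,13) = 4+1+1 = 6.
Pick's theorem gives I = A − B/2 + 1 = 142 − 6/2 + 1 = 140.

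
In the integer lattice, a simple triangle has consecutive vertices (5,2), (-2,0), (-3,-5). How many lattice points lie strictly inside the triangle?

Using the shoelace formula, 2A = |[5·0 − (-2)·2] + [(-2)·(-5) − (-3)·0] + [(-3)·2 − 5·(-5)]| = 33, so the area is 33/2.
Along each edge there are gcd(|Δx|,|Δy|)+1 lattice points, so counting each shared vertex once the boundary has gcd(7,2) + gcd(1,5) + gcd(8,7) = 1+1+1 = 3.
Pick's theorem gives I = A − B/2 + 1 = 33/2 − 3/2 + 1 = 16.

16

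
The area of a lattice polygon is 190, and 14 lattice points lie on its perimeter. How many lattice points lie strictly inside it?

From Pick's theorem, I = A − B/2 + 1 = 190 − 14/2 + 1 = 184.

184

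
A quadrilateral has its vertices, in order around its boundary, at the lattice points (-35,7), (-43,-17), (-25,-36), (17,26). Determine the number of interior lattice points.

By the shoelace formula, twice the signed area is |[(-35)·(-17) − (-43)·7] + [(-43)·(-36) − (-25)·(-17)] + [(-25)·26 − 17·(-36)] + [17·7 − (-35)·26]| = 3010, so the area is 1505.
Summing gcd(|Δx|,|Δy|) over the edges gives the boundary count: gcd(8,24) + gcd(18,19) + gcd(42,62) + gcd(52,19) = 8+1+2+1 = 12.
By Pick's theorem A = I + B/2 − 1, so I = 1505 − 12/2 + 1 = 1500.

1500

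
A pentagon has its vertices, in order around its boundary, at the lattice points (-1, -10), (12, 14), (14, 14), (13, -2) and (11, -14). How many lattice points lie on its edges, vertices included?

10

The number of boundary lattice points is Σ gcd(|Δx|,|Δy|) = gcd(13,24) + gcd(2,0) + gcd(1,16) + gcd(2,12) + gcd(12,4) = 1+2+1+2+4 = 10.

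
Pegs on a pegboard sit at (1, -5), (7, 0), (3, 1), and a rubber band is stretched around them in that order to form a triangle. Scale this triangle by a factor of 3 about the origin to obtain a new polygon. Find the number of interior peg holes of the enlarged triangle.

112

By the shoelace formula, twice the signed area is |[1·0 − 7·(-5)] + [7·1 − 3·0] + [3·(-5) − 1·1]| = 26, so the area is 13.
The number of boundary lattice points is Σ gcd(|Δx|,|Δy|) = gcd(6,5) + gcd(4,1) + gcd(2,6) = 1+1+2 = 4.
Scaling by 3 multiplies the area by 3² = 9 (so the new area is 117) and multiplies the boundary lattice-point count by 3, giving 12.
By Pick's theorem, the interior count of the dilated polygon is 117 − 12/2 + 1 = 112.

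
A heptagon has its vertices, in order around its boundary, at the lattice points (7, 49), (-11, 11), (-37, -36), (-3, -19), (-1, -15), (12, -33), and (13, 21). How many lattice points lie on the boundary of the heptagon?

The number of boundary lattice points is Σ gcd(|Δx|,|Δy|) = gcd(18,38) + gcd(26,47) + gcd(34,17) + gcd(2,4) + gcd(13,18) + gcd(1,54) + gcd(6,28) = 2+1+17+2+1+1+2 = 26.

26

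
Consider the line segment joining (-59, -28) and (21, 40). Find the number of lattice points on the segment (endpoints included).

The number of lattice points on a segment between lattice points is gcd(|Δx|,|Δy|) + 1 = gcd(80,68) + 1 = 4 + 1 = 5.

5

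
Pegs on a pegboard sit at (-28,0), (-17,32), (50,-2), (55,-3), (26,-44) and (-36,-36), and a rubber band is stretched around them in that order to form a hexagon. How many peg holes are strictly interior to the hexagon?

The shoelace formula gives twice the area as |((-28)·32 − (-17)·0) + ((-17)·(-2) − 50·32) + (50·(-3) − 55·(-2)) + (55·(-44) − 26·(-3)) + (26·(-36) − (-36)·(-44)) + ((-36)·0 − (-28)·(-36))| = 8372, so the area is 4186.
Summing gcd(|Δx|,|Δy|) over the edges gives the boundary count: gcd(11,32) + gcd(67,34) + gcd(5,1) + gcd(29,41) + gcd(62,8) + gcd(8,36) = 1+1+1+1+2+4 = 10.
By Pick's theorem A = I + B/2 − 1, so I = 4186 − 10/2 + 1 = 4182.

4182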